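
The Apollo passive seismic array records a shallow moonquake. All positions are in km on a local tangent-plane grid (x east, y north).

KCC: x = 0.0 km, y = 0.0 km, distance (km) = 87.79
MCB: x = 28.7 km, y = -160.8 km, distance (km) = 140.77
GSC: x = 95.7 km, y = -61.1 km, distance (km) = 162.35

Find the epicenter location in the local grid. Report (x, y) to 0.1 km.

Circle about each station: x² + y² = 87.79²; (x − 28.7)² + (y + 160.8)² = 140.77²; (x − 95.7)² + (y + 61.1)² = 162.35².
Subtracting the KCC equation from the MCB and GSC equations removes the quadratic terms:
57.4 x − 321.6 y = 14571.22
191.4 x − 122.2 y = -5758.74
Solving the 2×2 system: x ≈ -66.6, y ≈ -57.2 km.
Check against KCC (with the unrounded x, y): √(x²+y²) = 87.79 ≈ 87.79 km. ✓

x ≈ -66.6 km, y ≈ -57.2 km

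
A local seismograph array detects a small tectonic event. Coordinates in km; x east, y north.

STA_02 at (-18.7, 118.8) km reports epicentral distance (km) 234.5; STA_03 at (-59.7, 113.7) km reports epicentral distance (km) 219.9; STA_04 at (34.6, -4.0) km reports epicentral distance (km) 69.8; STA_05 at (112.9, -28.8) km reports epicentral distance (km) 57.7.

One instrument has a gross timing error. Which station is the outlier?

STA_02

Solve using three stations at a time. Using STA_03, STA_04, STA_05 (subtract circle equations pairwise → linear system) gives (x, y) ≈ (68.1, -65.2).
Distances from that point to each station vs reported:
  STA_02: calculated 203.5 vs reported 234.5 → residual 31.0 km
  STA_03: calculated 219.9 vs reported 219.9 → residual 0.0 km
  STA_04: calculated 69.8 vs reported 69.8 → residual 0.0 km
  STA_05: calculated 57.7 vs reported 57.7 → residual 0.0 km
STA_03, STA_04, STA_05 are mutually consistent (residuals ≈ 0); STA_02 is off by 31.0 km.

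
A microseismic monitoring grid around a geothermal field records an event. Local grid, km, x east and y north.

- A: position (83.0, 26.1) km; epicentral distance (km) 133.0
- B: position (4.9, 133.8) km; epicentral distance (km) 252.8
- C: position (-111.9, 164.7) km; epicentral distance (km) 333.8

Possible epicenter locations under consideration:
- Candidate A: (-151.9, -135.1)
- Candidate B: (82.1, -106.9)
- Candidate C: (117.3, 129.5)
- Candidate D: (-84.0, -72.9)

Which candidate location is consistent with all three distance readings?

For each candidate, compare |candidate − station| to the reported distance:
Candidate A: residuals A 151.9, B 58.5, C 31.3 → max 151.9 km
Candidate B: residuals A 0.0, B 0.0, C 0.0 → max 0.0 km
Candidate C: residuals A 24.1, B 140.3, C 101.9 → max 140.3 km
Candidate D: residuals A 61.1, B 27.8, C 94.6 → max 94.6 km
Only Candidate B has all residuals ≈ 0.

Candidate B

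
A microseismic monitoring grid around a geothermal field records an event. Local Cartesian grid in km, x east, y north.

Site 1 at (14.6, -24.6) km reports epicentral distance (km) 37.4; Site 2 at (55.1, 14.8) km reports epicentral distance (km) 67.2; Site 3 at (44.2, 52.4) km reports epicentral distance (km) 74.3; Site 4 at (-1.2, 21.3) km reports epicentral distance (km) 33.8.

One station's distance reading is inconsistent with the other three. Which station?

Site 4

Solve using three stations at a time. Using Site 1, Site 2, Site 3 (subtract circle equations pairwise → linear system) gives (x, y) ≈ (-11.0, 2.7).
Distances from that point to each station vs reported:
  Site 1: calculated 37.4 vs reported 37.4 → residual 0.0 km
  Site 2: calculated 67.2 vs reported 67.2 → residual 0.0 km
  Site 3: calculated 74.3 vs reported 74.3 → residual 0.0 km
  Site 4: calculated 21.1 vs reported 33.8 → residual 12.7 km
Site 1, Site 2, Site 3 are mutually consistent (residuals ≈ 0); Site 4 is off by 12.7 km.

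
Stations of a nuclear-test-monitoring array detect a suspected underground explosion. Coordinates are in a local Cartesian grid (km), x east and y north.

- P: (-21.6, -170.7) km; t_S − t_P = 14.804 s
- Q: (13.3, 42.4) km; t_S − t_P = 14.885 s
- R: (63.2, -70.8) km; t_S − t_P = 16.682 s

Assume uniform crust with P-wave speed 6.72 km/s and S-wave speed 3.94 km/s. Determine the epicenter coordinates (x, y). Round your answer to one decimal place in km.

-94.3 km east, -49.9 km north

Distance from S−P lag: d = Δt · v_P v_S / (v_P − v_S) = Δt · (6.72·3.94)/(6.72−3.94) ≈ 9.5240·Δt.
So d_P = 140.99, d_Q = 141.77, d_R = 158.88 km.
Circle about each station: (x + 21.6)² + (y + 170.7)² = 140.99²; (x − 13.3)² + (y − 42.4)² = 141.77²; (x − 63.2)² + (y + 70.8)² = 158.88².
Subtracting pairs of circle equations eliminates x²+y² and gives linear equations (the radical axes):
69.8 x + 426.2 y = -27850.95
169.6 x + 199.8 y = -25962.84
Solving the 2×2 system: x ≈ -94.3, y ≈ -49.9 km.
Check against P (with the unrounded x, y): √((x + 21.6)²+(y + 170.7)²) = 140.98 ≈ 140.99 km. ✓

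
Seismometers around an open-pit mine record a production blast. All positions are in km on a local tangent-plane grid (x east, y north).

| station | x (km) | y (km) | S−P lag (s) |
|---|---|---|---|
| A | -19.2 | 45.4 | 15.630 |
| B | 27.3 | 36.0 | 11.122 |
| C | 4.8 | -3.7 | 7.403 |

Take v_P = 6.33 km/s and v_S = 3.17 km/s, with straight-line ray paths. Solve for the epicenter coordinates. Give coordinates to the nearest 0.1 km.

Distance from S−P lag: d = Δt · v_P v_S / (v_P − v_S) = Δt · (6.33·3.17)/(6.33−3.17) ≈ 6.3500·Δt.
So d_A = 99.25, d_B = 70.63, d_C = 47.01 km.
Circle about each station: (x + 19.2)² + (y − 45.4)² = 99.25²; (x − 27.3)² + (y − 36.0)² = 70.63²; (x − 4.8)² + (y + 3.7)² = 47.01².
Subtracting pairs of circle equations eliminates x²+y² and gives linear equations (the radical axes):
93.0 x − 18.8 y = 4473.46
48.0 x − 98.2 y = 5247.55
Solving the 2×2 system: x ≈ 41.4, y ≈ -33.2 km.

x ≈ 41.4 km, y ≈ -33.2 km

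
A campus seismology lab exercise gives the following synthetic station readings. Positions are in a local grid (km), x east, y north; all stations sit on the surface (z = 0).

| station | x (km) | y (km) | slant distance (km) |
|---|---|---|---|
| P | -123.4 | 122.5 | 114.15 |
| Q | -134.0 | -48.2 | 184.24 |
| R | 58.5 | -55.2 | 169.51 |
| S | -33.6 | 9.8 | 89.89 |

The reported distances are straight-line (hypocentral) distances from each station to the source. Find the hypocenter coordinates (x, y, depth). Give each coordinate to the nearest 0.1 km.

Each station gives a sphere (x−x_i)² + (y−y_i)² + z² = d_i² (stations at z=0).
Subtracting the P sphere from Q and R: z² cancels, leaving linear equations in x and y:
-21.2 x − 341.4 y = -30868.73
363.8 x − 355.4 y = -39467.94
Solving: x ≈ -19.005, y ≈ 91.598 km (keep extra digits for the depth step; rounded: -19.0, 91.6).
Then from the P sphere: z² = 114.15² − (x + 123.4)² − (y − 122.5)² with x = -19.005, y = 91.598, so z ≈ 34.307 ≈ 34.3 km.

(-19.0, 91.6, 34.3)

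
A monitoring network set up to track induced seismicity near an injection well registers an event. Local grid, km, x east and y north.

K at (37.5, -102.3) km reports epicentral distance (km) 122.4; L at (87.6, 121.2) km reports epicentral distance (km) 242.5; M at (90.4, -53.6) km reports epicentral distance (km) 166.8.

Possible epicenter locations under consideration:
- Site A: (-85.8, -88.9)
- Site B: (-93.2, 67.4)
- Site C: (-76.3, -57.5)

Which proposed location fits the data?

Site C

For each candidate, compare |candidate − station| to the reported distance:
Site A: residuals K 1.6, L 29.9, M 12.9 → max 29.9 km
Site B: residuals K 91.8, L 53.9, M 53.1 → max 91.8 km
Site C: residuals K 0.1, L 0.0, M 0.1 → max 0.1 km
Only Site C has all residuals ≈ 0.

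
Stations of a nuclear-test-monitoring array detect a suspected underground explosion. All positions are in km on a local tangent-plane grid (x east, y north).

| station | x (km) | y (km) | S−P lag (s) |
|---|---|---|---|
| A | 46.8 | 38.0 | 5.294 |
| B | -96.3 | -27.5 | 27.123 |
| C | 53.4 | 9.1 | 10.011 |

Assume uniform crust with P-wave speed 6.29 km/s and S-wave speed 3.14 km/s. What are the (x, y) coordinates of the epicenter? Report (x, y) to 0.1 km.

Distance from S−P lag: d = Δt · v_P v_S / (v_P − v_S) = Δt · (6.29·3.14)/(6.29−3.14) ≈ 6.2700·Δt.
So d_A = 33.19, d_B = 170.06, d_C = 62.77 km.
Circle about each station: (x − 46.8)² + (y − 38.0)² = 33.19²; (x + 96.3)² + (y + 27.5)² = 170.06²; (x − 53.4)² + (y − 9.1)² = 62.77².
Subtracting pairs of circle equations eliminates x²+y² and gives linear equations (the radical axes):
-286.2 x − 131.0 y = -21423.13
13.2 x − 57.8 y = -3538.37
Solving the 2×2 system: x ≈ 42.4, y ≈ 70.9 km.

42.4 km east, 70.9 km north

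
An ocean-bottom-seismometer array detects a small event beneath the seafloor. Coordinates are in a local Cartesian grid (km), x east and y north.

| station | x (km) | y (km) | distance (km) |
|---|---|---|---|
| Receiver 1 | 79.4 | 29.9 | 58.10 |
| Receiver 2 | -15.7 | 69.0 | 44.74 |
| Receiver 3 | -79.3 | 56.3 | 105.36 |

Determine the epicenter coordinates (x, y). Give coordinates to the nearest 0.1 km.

Circle about each station: (x − 79.4)² + (y − 29.9)² = 58.10²; (x + 15.7)² + (y − 69.0)² = 44.74²; (x + 79.3)² + (y − 56.3)² = 105.36².
Subtracting the Receiver 1 equation from the Receiver 2 and Receiver 3 equations removes the quadratic terms:
-190.2 x + 78.2 y = -816.94
-317.4 x + 52.8 y = -5465.31
Solving the 2×2 system: x ≈ 26.0, y ≈ 52.8 km.
Check against Receiver 1 (with the unrounded x, y): √((x − 79.4)²+(y − 29.9)²) = 58.10 ≈ 58.10 km. ✓

x ≈ 26.0 km, y ≈ 52.8 km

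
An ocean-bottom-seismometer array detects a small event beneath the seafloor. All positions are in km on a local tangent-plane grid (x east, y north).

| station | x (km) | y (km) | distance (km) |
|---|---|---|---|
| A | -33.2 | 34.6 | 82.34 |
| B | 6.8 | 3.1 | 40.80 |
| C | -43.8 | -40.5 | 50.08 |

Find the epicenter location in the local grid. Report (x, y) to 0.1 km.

Circle about each station: (x + 33.2)² + (y − 34.6)² = 82.34²; (x − 6.8)² + (y − 3.1)² = 40.80²; (x + 43.8)² + (y + 40.5)² = 50.08².
Subtracting pairs of circle equations eliminates x²+y² and gives linear equations (the radical axes):
80.0 x − 63.0 y = 2871.69
-21.2 x − 150.2 y = 5531.16
Solving the 2×2 system: x ≈ 6.2, y ≈ -37.7 km.

6.2 km east, -37.7 km north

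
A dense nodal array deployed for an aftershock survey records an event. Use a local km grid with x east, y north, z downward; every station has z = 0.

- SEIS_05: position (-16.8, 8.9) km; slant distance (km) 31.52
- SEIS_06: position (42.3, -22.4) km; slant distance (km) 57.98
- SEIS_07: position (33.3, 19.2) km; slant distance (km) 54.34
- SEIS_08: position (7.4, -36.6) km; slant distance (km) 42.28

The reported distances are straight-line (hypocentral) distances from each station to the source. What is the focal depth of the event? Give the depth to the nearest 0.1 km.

Each station gives a sphere (x−x_i)² + (y−y_i)² + z² = d_i² (stations at z=0).
Subtracting the SEIS_05 sphere from SEIS_06 and SEIS_07: z² cancels, leaving linear equations in x and y:
118.2 x − 62.6 y = -438.57
100.2 x + 20.6 y = -843.25
Solving: x ≈ -7.100, y ≈ -6.400 km (keep extra digits for the depth step; rounded: -7.1, -6.4).
Then from the SEIS_05 sphere: z² = 31.52² − (x + 16.8)² − (y − 8.9)² with x = -7.100, y = -6.400, so z ≈ 25.794 ≈ 25.8 km.
Check against SEIS_08 (with the unrounded solution): distance 42.28 ≈ 42.28 km. ✓

z ≈ 25.8 km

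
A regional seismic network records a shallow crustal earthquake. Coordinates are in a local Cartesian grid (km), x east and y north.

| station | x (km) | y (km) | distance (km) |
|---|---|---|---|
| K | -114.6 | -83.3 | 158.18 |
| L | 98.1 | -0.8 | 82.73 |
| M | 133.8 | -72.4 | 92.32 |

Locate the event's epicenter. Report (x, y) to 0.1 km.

Circle about each station: (x + 114.6)² + (y + 83.3)² = 158.18²; (x − 98.1)² + (y + 0.8)² = 82.73²; (x − 133.8)² + (y + 72.4)² = 92.32².
Subtracting the K equation from the L and M equations removes the quadratic terms:
425.4 x + 165.0 y = 7728.86
496.8 x + 21.8 y = 19570.08
Solving the 2×2 system: x ≈ 42.1, y ≈ -61.7 km.

(42.1, -61.7)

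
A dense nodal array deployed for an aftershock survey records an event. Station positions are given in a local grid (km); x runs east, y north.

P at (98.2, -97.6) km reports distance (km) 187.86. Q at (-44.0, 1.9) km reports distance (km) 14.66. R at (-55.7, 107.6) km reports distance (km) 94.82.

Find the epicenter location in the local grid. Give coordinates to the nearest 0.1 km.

Circle about each station: (x − 98.2)² + (y + 97.6)² = 187.86²; (x + 44.0)² + (y − 1.9)² = 14.66²; (x + 55.7)² + (y − 107.6)² = 94.82².
Subtracting pairs of circle equations eliminates x²+y² and gives linear equations (the radical axes):
-284.4 x + 199.0 y = 17847.07
-307.8 x + 410.4 y = 21811.80
Solving the 2×2 system: x ≈ -53.8, y ≈ 12.8 km.

x ≈ -53.8 km, y ≈ 12.8 km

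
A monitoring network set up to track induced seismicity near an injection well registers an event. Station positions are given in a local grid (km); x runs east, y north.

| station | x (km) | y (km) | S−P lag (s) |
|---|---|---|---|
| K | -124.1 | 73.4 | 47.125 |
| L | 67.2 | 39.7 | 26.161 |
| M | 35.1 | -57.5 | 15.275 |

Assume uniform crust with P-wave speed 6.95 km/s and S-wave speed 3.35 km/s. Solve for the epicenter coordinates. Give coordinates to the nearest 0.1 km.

(107.6, -124.6)

Distance from S−P lag: d = Δt · v_P v_S / (v_P − v_S) = Δt · (6.95·3.35)/(6.95−3.35) ≈ 6.4674·Δt.
So d_K = 304.77, d_L = 169.19, d_M = 98.79 km.
Circle about each station: (x + 124.1)² + (y − 73.4)² = 304.77²; (x − 67.2)² + (y − 39.7)² = 169.19²; (x − 35.1)² + (y + 57.5)² = 98.79².
Subtracting the K equation from the L and M equations removes the quadratic terms:
382.6 x − 67.4 y = 49563.06
318.4 x − 261.8 y = 66875.18
Solving the 2×2 system: x ≈ 107.6, y ≈ -124.6 km.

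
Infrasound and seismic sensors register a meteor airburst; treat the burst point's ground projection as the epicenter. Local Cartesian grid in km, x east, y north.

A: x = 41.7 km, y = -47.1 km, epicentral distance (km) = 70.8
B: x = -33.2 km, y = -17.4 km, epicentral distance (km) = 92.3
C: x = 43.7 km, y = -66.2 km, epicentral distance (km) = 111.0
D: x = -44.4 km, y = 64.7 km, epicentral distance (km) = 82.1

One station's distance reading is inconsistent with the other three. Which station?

Solve using three stations at a time. Using B, C, D (subtract circle equations pairwise → linear system) gives (x, y) ≈ (35.4, 44.6).
Distances from that point to each station vs reported:
  A: calculated 91.9 vs reported 70.8 → residual 21.1 km
  B: calculated 92.4 vs reported 92.3 → residual 0.1 km
  C: calculated 111.1 vs reported 111.0 → residual 0.1 km
  D: calculated 82.3 vs reported 82.1 → residual 0.2 km
B, C, D are mutually consistent (residuals ≈ 0); A is off by 21.1 km.

A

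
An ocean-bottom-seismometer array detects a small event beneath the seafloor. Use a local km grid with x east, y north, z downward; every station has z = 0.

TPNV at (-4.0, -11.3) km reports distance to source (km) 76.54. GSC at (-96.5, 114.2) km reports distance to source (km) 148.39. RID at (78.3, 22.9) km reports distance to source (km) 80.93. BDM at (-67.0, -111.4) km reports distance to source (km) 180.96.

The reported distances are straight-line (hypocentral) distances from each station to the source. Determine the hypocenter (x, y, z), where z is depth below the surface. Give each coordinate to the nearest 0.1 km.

(19.4, 38.4, 53.3)

Each station gives a sphere (x−x_i)² + (y−y_i)² + z² = d_i² (stations at z=0).
Subtracting the TPNV sphere from GSC and RID: z² cancels, leaving linear equations in x and y:
-185.0 x + 251.0 y = 6048.98
164.6 x + 68.4 y = 5820.32
Solving: x ≈ 19.403, y ≈ 38.400 km (keep extra digits for the depth step; rounded: 19.4, 38.4).
Then from the TPNV sphere: z² = 76.54² − (x + 4.0)² − (y + 11.3)² with x = 19.403, y = 38.400, so z ≈ 53.297 ≈ 53.3 km.
Check against BDM (with the unrounded solution): distance 180.96 ≈ 180.96 km. ✓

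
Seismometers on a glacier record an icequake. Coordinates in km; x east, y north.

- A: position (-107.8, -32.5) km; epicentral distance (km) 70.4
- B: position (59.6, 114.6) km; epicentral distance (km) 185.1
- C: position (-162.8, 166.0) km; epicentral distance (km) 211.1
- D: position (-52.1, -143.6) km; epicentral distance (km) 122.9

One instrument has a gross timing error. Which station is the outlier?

Solve using three stations at a time. Using B, C, D (subtract circle equations pairwise → linear system) gives (x, y) ≈ (-65.8, -21.5).
Distances from that point to each station vs reported:
  A: calculated 43.4 vs reported 70.4 → residual 27.0 km
  B: calculated 185.1 vs reported 185.1 → residual 0.0 km
  C: calculated 211.1 vs reported 211.1 → residual 0.0 km
  D: calculated 122.9 vs reported 122.9 → residual 0.0 km
B, C, D are mutually consistent (residuals ≈ 0); A is off by 27.0 km.

A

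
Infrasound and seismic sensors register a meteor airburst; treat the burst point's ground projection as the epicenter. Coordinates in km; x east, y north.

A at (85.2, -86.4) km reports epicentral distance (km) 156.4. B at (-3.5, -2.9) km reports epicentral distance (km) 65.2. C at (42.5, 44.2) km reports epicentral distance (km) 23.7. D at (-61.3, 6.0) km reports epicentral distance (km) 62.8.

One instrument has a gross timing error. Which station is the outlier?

D

Solve using three stations at a time. Using A, B, C (subtract circle equations pairwise → linear system) gives (x, y) ≈ (22.5, 56.9).
Distances from that point to each station vs reported:
  A: calculated 156.4 vs reported 156.4 → residual 0.0 km
  B: calculated 65.2 vs reported 65.2 → residual 0.0 km
  C: calculated 23.7 vs reported 23.7 → residual 0.0 km
  D: calculated 98.0 vs reported 62.8 → residual 35.2 km
A, B, C are mutually consistent (residuals ≈ 0); D is off by 35.2 km.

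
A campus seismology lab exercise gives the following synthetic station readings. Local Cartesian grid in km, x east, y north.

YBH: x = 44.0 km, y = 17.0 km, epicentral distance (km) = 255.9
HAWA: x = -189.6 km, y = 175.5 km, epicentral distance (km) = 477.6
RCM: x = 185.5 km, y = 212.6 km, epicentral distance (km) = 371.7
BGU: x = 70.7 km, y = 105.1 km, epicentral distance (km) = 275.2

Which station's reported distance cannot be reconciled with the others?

YBH

Solve using three stations at a time. Using HAWA, RCM, BGU (subtract circle equations pairwise → linear system) gives (x, y) ≈ (152.6, -157.7).
Distances from that point to each station vs reported:
  YBH: calculated 205.7 vs reported 255.9 → residual 50.2 km
  HAWA: calculated 477.6 vs reported 477.6 → residual 0.0 km
  RCM: calculated 371.8 vs reported 371.7 → residual 0.1 km
  BGU: calculated 275.3 vs reported 275.2 → residual 0.1 km
HAWA, RCM, BGU are mutually consistent (residuals ≈ 0); YBH is off by 50.2 km.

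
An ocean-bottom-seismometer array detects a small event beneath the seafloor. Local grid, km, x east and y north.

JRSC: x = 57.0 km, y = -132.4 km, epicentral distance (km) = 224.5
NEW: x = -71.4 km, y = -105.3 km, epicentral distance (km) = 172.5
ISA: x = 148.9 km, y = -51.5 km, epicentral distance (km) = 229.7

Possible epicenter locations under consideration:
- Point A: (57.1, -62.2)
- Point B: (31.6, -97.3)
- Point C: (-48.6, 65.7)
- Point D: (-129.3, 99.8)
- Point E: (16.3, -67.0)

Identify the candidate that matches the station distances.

Point C

For each candidate, compare |candidate − station| to the reported distance:
Point A: residuals JRSC 154.3, NEW 37.0, ISA 137.3 → max 154.3 km
Point B: residuals JRSC 181.2, NEW 69.2, ISA 103.8 → max 181.2 km
Point C: residuals JRSC 0.0, NEW 0.0, ISA 0.0 → max 0.0 km
Point D: residuals JRSC 73.2, NEW 40.6, ISA 87.0 → max 87.0 km
Point E: residuals JRSC 147.5, NEW 76.8, ISA 96.2 → max 147.5 km
Only Point C has all residuals ≈ 0.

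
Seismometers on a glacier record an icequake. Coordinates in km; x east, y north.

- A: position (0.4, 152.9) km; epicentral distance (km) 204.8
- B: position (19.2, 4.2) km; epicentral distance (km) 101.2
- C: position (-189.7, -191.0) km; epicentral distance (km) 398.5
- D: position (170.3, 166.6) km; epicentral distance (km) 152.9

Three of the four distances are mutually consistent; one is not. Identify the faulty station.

B

Solve using three stations at a time. Using A, C, D (subtract circle equations pairwise → linear system) gives (x, y) ≈ (151.7, 14.7).
Distances from that point to each station vs reported:
  A: calculated 204.9 vs reported 204.8 → residual 0.1 km
  B: calculated 132.9 vs reported 101.2 → residual 31.7 km
  C: calculated 398.6 vs reported 398.5 → residual 0.1 km
  D: calculated 153.1 vs reported 152.9 → residual 0.2 km
A, C, D are mutually consistent (residuals ≈ 0); B is off by 31.7 km.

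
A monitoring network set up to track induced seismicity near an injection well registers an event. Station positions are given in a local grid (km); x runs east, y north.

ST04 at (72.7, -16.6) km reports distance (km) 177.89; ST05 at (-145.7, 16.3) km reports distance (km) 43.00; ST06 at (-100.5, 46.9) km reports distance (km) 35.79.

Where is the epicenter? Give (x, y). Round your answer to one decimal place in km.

-103.0 km east, 11.2 km north

Circle about each station: (x − 72.7)² + (y + 16.6)² = 177.89²; (x + 145.7)² + (y − 16.3)² = 43.00²; (x + 100.5)² + (y − 46.9)² = 35.79².
Subtracting the ST04 equation from the ST05 and ST06 equations removes the quadratic terms:
-436.8 x + 65.8 y = 45729.18
-346.4 x + 127.0 y = 37102.94
Solving the 2×2 system: x ≈ -103.0, y ≈ 11.2 km.
Check against ST04 (with the unrounded x, y): √((x − 72.7)²+(y + 16.6)²) = 177.89 ≈ 177.89 km. ✓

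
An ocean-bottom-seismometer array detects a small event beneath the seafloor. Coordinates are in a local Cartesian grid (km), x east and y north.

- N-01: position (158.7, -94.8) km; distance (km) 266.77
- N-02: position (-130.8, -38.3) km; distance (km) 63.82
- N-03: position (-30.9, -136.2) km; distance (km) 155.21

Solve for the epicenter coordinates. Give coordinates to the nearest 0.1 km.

(-87.3, 8.4)

Circle about each station: (x − 158.7)² + (y + 94.8)² = 266.77²; (x + 130.8)² + (y + 38.3)² = 63.82²; (x + 30.9)² + (y + 136.2)² = 155.21².
Subtracting the N-01 equation from the N-02 and N-03 equations removes the quadratic terms:
-579.0 x + 113.0 y = 51496.04
-379.2 x − 82.8 y = 32408.61
Solving the 2×2 system: x ≈ -87.3, y ≈ 8.4 km.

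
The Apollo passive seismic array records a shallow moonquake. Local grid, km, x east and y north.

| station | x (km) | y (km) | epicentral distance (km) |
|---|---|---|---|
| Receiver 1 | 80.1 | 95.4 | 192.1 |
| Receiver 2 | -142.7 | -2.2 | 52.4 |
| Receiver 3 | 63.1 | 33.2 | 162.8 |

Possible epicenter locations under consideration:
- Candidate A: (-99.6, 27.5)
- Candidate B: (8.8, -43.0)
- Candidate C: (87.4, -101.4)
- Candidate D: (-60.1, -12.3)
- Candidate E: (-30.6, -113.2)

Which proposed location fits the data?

Candidate A

For each candidate, compare |candidate − station| to the reported distance:
Candidate A: residuals Receiver 1 0.0, Receiver 2 0.1, Receiver 3 0.0 → max 0.1 km
Candidate B: residuals Receiver 1 36.4, Receiver 2 104.5, Receiver 3 69.2 → max 104.5 km
Candidate C: residuals Receiver 1 4.8, Receiver 2 198.2, Receiver 3 26.0 → max 198.2 km
Candidate D: residuals Receiver 1 15.3, Receiver 2 30.8, Receiver 3 31.5 → max 31.5 km
Candidate E: residuals Receiver 1 44.1, Receiver 2 105.4, Receiver 3 11.0 → max 105.4 km
Only Candidate A has all residuals ≈ 0.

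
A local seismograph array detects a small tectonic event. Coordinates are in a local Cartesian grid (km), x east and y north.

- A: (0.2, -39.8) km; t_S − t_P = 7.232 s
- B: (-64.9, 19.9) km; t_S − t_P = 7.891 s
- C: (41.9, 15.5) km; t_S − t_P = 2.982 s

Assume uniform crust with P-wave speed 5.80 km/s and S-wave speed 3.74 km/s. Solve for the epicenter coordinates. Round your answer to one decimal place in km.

Distance from S−P lag: d = Δt · v_P v_S / (v_P − v_S) = Δt · (5.80·3.74)/(5.80−3.74) ≈ 10.5301·Δt.
So d_A = 76.15, d_B = 83.09, d_C = 31.40 km.
Circle about each station: (x − 0.2)² + (y + 39.8)² = 76.15²; (x + 64.9)² + (y − 19.9)² = 83.09²; (x − 41.9)² + (y − 15.5)² = 31.40².
Subtracting pairs of circle equations eliminates x²+y² and gives linear equations (the radical axes):
-130.2 x + 119.4 y = 1918.81
83.4 x + 110.6 y = 5224.64
Solving the 2×2 system: x ≈ 16.9, y ≈ 34.5 km.
Check against A (with the unrounded x, y): √((x − 0.2)²+(y + 39.8)²) = 76.15 ≈ 76.15 km. ✓

x ≈ 16.9 km, y ≈ 34.5 km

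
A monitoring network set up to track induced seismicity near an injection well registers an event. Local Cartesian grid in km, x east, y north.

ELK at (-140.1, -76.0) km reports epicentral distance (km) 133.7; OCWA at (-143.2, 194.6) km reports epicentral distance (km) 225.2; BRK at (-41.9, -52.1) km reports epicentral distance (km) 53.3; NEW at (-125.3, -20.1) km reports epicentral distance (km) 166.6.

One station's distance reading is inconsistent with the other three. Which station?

NEW

Solve using three stations at a time. Using ELK, OCWA, BRK (subtract circle equations pairwise → linear system) gives (x, y) ≈ (-30.0, -0.1).
Distances from that point to each station vs reported:
  ELK: calculated 133.7 vs reported 133.7 → residual 0.0 km
  OCWA: calculated 225.2 vs reported 225.2 → residual 0.0 km
  BRK: calculated 53.3 vs reported 53.3 → residual 0.0 km
  NEW: calculated 97.4 vs reported 166.6 → residual 69.2 km
ELK, OCWA, BRK are mutually consistent (residuals ≈ 0); NEW is off by 69.2 km.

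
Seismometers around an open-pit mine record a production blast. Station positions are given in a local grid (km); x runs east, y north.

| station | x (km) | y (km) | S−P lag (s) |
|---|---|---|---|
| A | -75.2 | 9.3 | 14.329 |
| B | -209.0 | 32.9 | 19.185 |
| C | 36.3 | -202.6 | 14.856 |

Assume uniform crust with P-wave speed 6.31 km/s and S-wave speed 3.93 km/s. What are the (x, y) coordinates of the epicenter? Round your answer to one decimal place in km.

Distance from S−P lag: d = Δt · v_P v_S / (v_P − v_S) = Δt · (6.31·3.93)/(6.31−3.93) ≈ 10.4195·Δt.
So d_A = 149.30, d_B = 199.90, d_C = 154.79 km.
Circle about each station: (x + 75.2)² + (y − 9.3)² = 149.30²; (x + 209.0)² + (y − 32.9)² = 199.90²; (x − 36.3)² + (y + 202.6)² = 154.79².
Subtracting pairs of circle equations eliminates x²+y² and gives linear equations (the radical axes):
-267.6 x + 47.2 y = 21352.36
223.0 x − 423.8 y = 34953.47
Solving the 2×2 system: x ≈ -104.0, y ≈ -137.2 km.

(-104.0, -137.2)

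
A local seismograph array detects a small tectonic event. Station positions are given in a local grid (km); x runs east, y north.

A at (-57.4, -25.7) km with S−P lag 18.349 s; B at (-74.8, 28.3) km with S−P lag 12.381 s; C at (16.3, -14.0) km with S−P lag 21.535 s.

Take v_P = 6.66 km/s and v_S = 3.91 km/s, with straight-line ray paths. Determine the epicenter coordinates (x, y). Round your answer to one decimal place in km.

x ≈ -122.5 km, y ≈ 135.4 km

Distance from S−P lag: d = Δt · v_P v_S / (v_P − v_S) = Δt · (6.66·3.91)/(6.66−3.91) ≈ 9.4693·Δt.
So d_A = 173.75, d_B = 117.24, d_C = 203.92 km.
Circle about each station: (x + 57.4)² + (y + 25.7)² = 173.75²; (x + 74.8)² + (y − 28.3)² = 117.24²; (x − 16.3)² + (y + 14.0)² = 203.92².
Subtracting pairs of circle equations eliminates x²+y² and gives linear equations (the radical axes):
-34.8 x + 108.0 y = 18884.52
147.4 x + 23.4 y = -14887.86
Solving the 2×2 system: x ≈ -122.5, y ≈ 135.4 km.
Check against A (with the unrounded x, y): √((x + 57.4)²+(y + 25.7)²) = 173.74 ≈ 173.75 km. ✓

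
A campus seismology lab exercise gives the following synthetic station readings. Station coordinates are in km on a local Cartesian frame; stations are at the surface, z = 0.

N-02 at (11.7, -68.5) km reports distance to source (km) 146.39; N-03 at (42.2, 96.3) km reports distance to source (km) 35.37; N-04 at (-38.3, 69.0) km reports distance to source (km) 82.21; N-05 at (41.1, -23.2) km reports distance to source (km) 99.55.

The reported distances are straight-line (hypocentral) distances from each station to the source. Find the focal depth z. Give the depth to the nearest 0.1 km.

depth ≈ 26.3 km

Each station gives a sphere (x−x_i)² + (y−y_i)² + z² = d_i² (stations at z=0).
Subtracting the N-02 sphere from N-03 and N-04: z² cancels, leaving linear equations in x and y:
61.0 x + 329.6 y = 26404.39
-100.0 x + 275.0 y = 16070.30
Solving: x ≈ 39.498, y ≈ 72.800 km (keep extra digits for the depth step; rounded: 39.5, 72.8).
Then from the N-02 sphere: z² = 146.39² − (x − 11.7)² − (y + 68.5)² with x = 39.498, y = 72.800, so z ≈ 26.299 ≈ 26.3 km.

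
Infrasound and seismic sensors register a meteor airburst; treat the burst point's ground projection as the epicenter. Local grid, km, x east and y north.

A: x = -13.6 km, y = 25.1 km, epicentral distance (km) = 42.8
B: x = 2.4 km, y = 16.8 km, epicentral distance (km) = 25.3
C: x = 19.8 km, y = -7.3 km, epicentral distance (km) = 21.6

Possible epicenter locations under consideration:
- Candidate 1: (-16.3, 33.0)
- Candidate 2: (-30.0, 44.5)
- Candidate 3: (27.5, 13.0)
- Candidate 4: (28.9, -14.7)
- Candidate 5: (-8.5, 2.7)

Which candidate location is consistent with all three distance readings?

Candidate 3

For each candidate, compare |candidate − station| to the reported distance:
Candidate 1: residuals A 34.5, B 0.6, C 32.5 → max 34.5 km
Candidate 2: residuals A 17.4, B 17.3, C 50.3 → max 50.3 km
Candidate 3: residuals A 0.0, B 0.1, C 0.1 → max 0.1 km
Candidate 4: residuals A 15.4, B 15.9, C 9.9 → max 15.9 km
Candidate 5: residuals A 19.8, B 7.5, C 8.4 → max 19.8 km
Only Candidate 3 has all residuals ≈ 0.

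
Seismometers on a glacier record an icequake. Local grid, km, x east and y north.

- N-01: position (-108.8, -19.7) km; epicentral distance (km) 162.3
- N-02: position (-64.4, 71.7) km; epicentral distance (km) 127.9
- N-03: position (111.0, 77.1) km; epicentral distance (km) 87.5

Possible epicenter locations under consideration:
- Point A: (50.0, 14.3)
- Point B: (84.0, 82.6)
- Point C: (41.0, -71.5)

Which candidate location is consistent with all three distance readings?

Point A

For each candidate, compare |candidate − station| to the reported distance:
Point A: residuals N-01 0.1, N-02 0.1, N-03 0.0 → max 0.1 km
Point B: residuals N-01 56.0, N-02 20.9, N-03 59.9 → max 59.9 km
Point C: residuals N-01 3.8, N-02 49.9, N-03 76.8 → max 76.8 km
Only Point A has all residuals ≈ 0.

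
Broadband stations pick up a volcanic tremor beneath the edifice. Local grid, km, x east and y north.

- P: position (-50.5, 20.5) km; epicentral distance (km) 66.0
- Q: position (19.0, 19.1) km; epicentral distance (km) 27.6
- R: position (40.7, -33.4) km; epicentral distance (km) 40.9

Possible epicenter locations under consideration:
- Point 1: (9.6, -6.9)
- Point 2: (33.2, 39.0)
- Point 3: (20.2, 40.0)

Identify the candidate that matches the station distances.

For each candidate, compare |candidate − station| to the reported distance:
Point 1: residuals P 0.1, Q 0.0, R 0.0 → max 0.1 km
Point 2: residuals P 19.7, Q 3.2, R 31.9 → max 31.9 km
Point 3: residuals P 7.3, Q 6.7, R 35.3 → max 35.3 km
Only Point 1 has all residuals ≈ 0.

Point 1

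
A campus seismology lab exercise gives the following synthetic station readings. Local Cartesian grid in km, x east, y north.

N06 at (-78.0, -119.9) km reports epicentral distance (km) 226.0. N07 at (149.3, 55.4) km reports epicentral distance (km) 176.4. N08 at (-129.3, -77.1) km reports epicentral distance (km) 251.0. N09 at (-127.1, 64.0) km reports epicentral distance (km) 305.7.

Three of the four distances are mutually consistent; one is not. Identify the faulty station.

Solve using three stations at a time. Using N07, N08, N09 (subtract circle equations pairwise → linear system) gives (x, y) ≈ (118.3, -118.3).
Distances from that point to each station vs reported:
  N06: calculated 196.3 vs reported 226.0 → residual 29.7 km
  N07: calculated 176.4 vs reported 176.4 → residual 0.0 km
  N08: calculated 251.0 vs reported 251.0 → residual 0.0 km
  N09: calculated 305.7 vs reported 305.7 → residual 0.0 km
N07, N08, N09 are mutually consistent (residuals ≈ 0); N06 is off by 29.7 km.

N06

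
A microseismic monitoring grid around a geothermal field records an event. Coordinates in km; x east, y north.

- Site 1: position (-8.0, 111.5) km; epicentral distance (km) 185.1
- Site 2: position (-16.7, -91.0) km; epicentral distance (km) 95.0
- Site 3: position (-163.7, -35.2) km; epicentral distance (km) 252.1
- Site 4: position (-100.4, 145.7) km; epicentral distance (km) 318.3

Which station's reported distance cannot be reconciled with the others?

Solve using three stations at a time. Using Site 2, Site 3, Site 4 (subtract circle equations pairwise → linear system) gives (x, y) ≈ (73.3, -121.0).
Distances from that point to each station vs reported:
  Site 1: calculated 246.3 vs reported 185.1 → residual 61.2 km
  Site 2: calculated 94.9 vs reported 95.0 → residual 0.1 km
  Site 3: calculated 252.0 vs reported 252.1 → residual 0.1 km
  Site 4: calculated 318.3 vs reported 318.3 → residual 0.0 km
Site 2, Site 3, Site 4 are mutually consistent (residuals ≈ 0); Site 1 is off by 61.2 km.

Site 1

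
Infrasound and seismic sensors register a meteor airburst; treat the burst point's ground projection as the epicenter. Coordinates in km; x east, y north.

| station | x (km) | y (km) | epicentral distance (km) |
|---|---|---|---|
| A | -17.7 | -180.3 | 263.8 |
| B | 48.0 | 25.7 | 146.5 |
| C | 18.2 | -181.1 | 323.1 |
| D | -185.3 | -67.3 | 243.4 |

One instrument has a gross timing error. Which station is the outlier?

Solve using three stations at a time. Using B, C, D (subtract circle equations pairwise → linear system) gives (x, y) ≈ (-49.7, 134.7).
Distances from that point to each station vs reported:
  A: calculated 316.7 vs reported 263.8 → residual 52.9 km
  B: calculated 146.4 vs reported 146.5 → residual 0.1 km
  C: calculated 323.1 vs reported 323.1 → residual 0.0 km
  D: calculated 243.3 vs reported 243.4 → residual 0.1 km
B, C, D are mutually consistent (residuals ≈ 0); A is off by 52.9 km.

A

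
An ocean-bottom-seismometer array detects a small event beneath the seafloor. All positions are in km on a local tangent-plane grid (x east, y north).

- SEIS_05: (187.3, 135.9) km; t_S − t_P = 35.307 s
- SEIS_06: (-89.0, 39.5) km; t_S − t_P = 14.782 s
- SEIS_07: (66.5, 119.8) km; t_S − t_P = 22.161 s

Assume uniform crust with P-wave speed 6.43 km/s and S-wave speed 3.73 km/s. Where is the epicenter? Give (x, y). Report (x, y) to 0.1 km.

Distance from S−P lag: d = Δt · v_P v_S / (v_P − v_S) = Δt · (6.43·3.73)/(6.43−3.73) ≈ 8.8829·Δt.
So d_SEIS_05 = 313.63, d_SEIS_06 = 131.31, d_SEIS_07 = 196.85 km.
Circle about each station: (x − 187.3)² + (y − 135.9)² = 313.63²; (x + 89.0)² + (y − 39.5)² = 131.31²; (x − 66.5)² + (y − 119.8)² = 196.85².
Subtracting the SEIS_05 equation from the SEIS_06 and SEIS_07 equations removes the quadratic terms:
-552.6 x − 192.8 y = 37052.61
-241.6 x − 32.2 y = 24838.04
Solving the 2×2 system: x ≈ -124.9, y ≈ 165.8 km.
Check against SEIS_05 (with the unrounded x, y): √((x − 187.3)²+(y − 135.9)²) = 313.64 ≈ 313.63 km. ✓

x ≈ -124.9 km, y ≈ 165.8 km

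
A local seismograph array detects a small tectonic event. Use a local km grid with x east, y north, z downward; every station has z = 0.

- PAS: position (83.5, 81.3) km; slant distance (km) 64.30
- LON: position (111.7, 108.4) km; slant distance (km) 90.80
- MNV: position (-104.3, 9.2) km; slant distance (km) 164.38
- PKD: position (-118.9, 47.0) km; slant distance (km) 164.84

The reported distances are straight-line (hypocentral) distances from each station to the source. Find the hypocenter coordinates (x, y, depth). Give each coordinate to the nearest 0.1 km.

Each station gives a sphere (x−x_i)² + (y−y_i)² + z² = d_i² (stations at z=0).
Subtracting the PAS sphere from LON and MNV: z² cancels, leaving linear equations in x and y:
56.4 x + 54.2 y = 6535.36
-375.6 x − 144.2 y = -25505.10
Solving: x ≈ 35.991, y ≈ 83.127 km (keep extra digits for the depth step; rounded: 36.0, 83.1).
Then from the PAS sphere: z² = 64.30² − (x − 83.5)² − (y − 81.3)² with x = 35.991, y = 83.127, so z ≈ 43.290 ≈ 43.3 km.

x ≈ 36.0 km, y ≈ 83.1 km, depth ≈ 43.3 km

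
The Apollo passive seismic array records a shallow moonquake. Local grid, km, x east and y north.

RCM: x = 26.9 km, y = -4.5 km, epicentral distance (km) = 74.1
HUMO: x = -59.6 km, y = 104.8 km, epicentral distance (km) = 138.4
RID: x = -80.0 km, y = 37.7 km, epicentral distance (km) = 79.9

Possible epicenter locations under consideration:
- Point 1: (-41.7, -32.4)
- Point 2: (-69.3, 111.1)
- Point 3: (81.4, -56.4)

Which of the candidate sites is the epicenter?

For each candidate, compare |candidate − station| to the reported distance:
Point 1: residuals RCM 0.0, HUMO 0.0, RID 0.0 → max 0.0 km
Point 2: residuals RCM 76.3, HUMO 126.8, RID 5.7 → max 126.8 km
Point 3: residuals RCM 1.2, HUMO 75.8, RID 106.9 → max 106.9 km
Only Point 1 has all residuals ≈ 0.

Point 1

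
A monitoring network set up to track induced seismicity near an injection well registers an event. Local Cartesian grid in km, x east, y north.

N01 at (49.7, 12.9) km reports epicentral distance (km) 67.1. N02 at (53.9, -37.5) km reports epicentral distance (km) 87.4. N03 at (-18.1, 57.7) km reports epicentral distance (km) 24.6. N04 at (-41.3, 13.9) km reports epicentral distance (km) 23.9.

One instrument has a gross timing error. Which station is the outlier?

Solve using three stations at a time. Using N01, N02, N04 (subtract circle equations pairwise → linear system) gives (x, y) ≈ (-17.4, 13.0).
Distances from that point to each station vs reported:
  N01: calculated 67.1 vs reported 67.1 → residual 0.0 km
  N02: calculated 87.4 vs reported 87.4 → residual 0.0 km
  N03: calculated 44.7 vs reported 24.6 → residual 20.1 km
  N04: calculated 23.9 vs reported 23.9 → residual 0.0 km
N01, N02, N04 are mutually consistent (residuals ≈ 0); N03 is off by 20.1 km.

N03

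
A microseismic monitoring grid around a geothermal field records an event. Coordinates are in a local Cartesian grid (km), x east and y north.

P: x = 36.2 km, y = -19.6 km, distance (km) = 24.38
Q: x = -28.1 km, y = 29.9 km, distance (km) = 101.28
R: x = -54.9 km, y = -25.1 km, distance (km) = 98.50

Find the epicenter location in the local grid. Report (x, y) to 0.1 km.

41.9 km east, -43.3 km north

Circle about each station: (x − 36.2)² + (y + 19.6)² = 24.38²; (x + 28.1)² + (y − 29.9)² = 101.28²; (x + 54.9)² + (y + 25.1)² = 98.50².
Subtracting pairs of circle equations eliminates x²+y² and gives linear equations (the radical axes):
-128.6 x + 99.0 y = -9674.23
-182.2 x − 11.0 y = -7158.45
Solving the 2×2 system: x ≈ 41.9, y ≈ -43.3 km.
Check against P (with the unrounded x, y): √((x − 36.2)²+(y + 19.6)²) = 24.37 ≈ 24.38 km. ✓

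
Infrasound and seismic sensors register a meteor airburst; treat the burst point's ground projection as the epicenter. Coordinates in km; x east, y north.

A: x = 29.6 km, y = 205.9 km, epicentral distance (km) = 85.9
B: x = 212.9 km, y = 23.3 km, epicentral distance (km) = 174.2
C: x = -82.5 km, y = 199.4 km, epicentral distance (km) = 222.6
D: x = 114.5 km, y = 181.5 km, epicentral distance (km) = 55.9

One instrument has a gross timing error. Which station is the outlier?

Solve using three stations at a time. Using A, B, D (subtract circle equations pairwise → linear system) gives (x, y) ≈ (80.8, 136.8).
Distances from that point to each station vs reported:
  A: calculated 85.9 vs reported 85.9 → residual 0.0 km
  B: calculated 174.2 vs reported 174.2 → residual 0.0 km
  C: calculated 174.8 vs reported 222.6 → residual 47.8 km
  D: calculated 56.0 vs reported 55.9 → residual 0.1 km
A, B, D are mutually consistent (residuals ≈ 0); C is off by 47.8 km.

C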